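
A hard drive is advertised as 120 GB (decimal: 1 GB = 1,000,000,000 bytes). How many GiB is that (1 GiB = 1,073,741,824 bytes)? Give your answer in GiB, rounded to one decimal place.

120 GB × 1,000,000,000 bytes/GB = 120,000,000,000 bytes
1 GiB = 2^30 bytes = 1,073,741,824 bytes
120,000,000,000 / 1,073,741,824 = 111.8 GiB

111.8 GiB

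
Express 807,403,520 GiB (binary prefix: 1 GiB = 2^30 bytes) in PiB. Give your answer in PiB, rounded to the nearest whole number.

770 PiB

807,403,520 GiB = 807,403,520 × 2^30 bytes = 866,942,928,268,820,480 bytes
1 PiB = 2^50 bytes = 1,125,899,906,842,624 bytes
866,942,928,268,820,480 / 1,125,899,906,842,624 = 770 PiB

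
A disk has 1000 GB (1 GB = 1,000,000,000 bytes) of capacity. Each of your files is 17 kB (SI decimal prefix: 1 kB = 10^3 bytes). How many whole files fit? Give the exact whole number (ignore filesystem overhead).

58,823,529

Capacity: 1000 GB = 1,000,000,000,000 bytes
Per item: 17 kB = 17,000 bytes
⌊1,000,000,000,000 / 17,000⌋ = 58,823,529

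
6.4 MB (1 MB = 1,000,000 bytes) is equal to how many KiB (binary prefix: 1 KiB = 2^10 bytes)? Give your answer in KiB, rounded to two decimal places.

6.4 MB × 1,000,000 bytes/MB = 6,400,000 bytes
1 KiB = 2^10 bytes = 1,024 bytes
6,400,000 / 1,024 = 6,250.00 KiB

6,250.00 KiB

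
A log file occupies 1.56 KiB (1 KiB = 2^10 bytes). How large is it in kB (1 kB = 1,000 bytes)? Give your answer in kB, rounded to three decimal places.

1.597 kB

1.56 KiB × 1,024 bytes/KiB = 1,597.44 bytes
1 kB = 10^3 bytes = 1,000 bytes
1,597.44 / 1,000 = 1.597 kB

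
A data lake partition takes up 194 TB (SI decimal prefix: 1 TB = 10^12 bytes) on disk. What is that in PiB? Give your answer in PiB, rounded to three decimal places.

194 TB = 194 × 10^12 bytes = 194,000,000,000,000 bytes
1 PiB = 2^50 bytes = 1,125,899,906,842,624 bytes
194,000,000,000,000 / 1,125,899,906,842,624 = 0.172 PiB

0.172 PiB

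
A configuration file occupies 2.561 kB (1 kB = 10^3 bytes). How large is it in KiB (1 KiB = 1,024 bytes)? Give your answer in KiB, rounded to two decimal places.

2.561 kB = 2.561 × 10^3 bytes = 2,561 bytes
1 KiB = 2^10 bytes = 1,024 bytes
2,561 / 1,024 = 2.50 KiB

2.50 KiB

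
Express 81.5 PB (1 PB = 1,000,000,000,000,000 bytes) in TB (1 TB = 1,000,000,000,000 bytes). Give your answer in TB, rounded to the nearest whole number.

81,500 TB

81.5 PB = 81.5 × 10^15 bytes = 81,500,000,000,000,000 bytes
1 TB = 1,000,000,000,000 bytes
81,500,000,000,000,000 / 1,000,000,000,000 = 81,500 TB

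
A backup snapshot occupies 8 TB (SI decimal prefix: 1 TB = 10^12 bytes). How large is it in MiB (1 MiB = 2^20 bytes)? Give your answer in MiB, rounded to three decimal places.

7,629,394.531 MiB

8 TB = 8 × 10^12 bytes = 8,000,000,000,000 bytes
1 MiB = 2^20 bytes = 1,048,576 bytes
8,000,000,000,000 / 1,048,576 = 7,629,394.531 MiB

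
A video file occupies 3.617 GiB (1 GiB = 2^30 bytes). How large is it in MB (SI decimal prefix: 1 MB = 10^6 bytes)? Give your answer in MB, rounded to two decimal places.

3.617 GiB = 3.617 × 2^30 bytes = 3,883,724,177.408 bytes
1 MB = 10^6 bytes = 1,000,000 bytes
3,883,724,177.408 / 1,000,000 = 3,883.72 MB

3,883.72 MB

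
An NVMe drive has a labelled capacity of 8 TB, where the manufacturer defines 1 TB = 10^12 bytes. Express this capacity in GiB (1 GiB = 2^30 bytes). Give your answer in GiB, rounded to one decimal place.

7,450.6 GiB

8 TB = 8 × 10^12 bytes = 8,000,000,000,000 bytes
1 GiB = 2^30 bytes = 1,073,741,824 bytes
8,000,000,000,000 / 1,073,741,824 = 7,450.6 GiB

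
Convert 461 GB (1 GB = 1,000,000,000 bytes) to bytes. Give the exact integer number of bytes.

461 × 1,000,000,000 = 461,000,000,000 bytes  (1 GB = 10^9 bytes)

461,000,000,000 bytes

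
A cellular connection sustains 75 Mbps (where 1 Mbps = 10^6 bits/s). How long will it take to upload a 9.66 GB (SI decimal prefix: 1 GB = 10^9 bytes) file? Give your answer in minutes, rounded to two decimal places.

17.17 minutes

9.66 GB = 9,660,000,000 bytes = 77,280,000,000 bits
75 Mbps = 75,000,000 bits/s
time = 77,280,000,000 / 75,000,000 = 1,030.400 s
1,030.400 s / 60 = 17.17 minutes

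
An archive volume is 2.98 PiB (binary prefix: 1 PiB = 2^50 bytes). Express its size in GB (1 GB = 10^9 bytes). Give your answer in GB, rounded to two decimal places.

2.98 PiB = 2.98 × 2^50 bytes = 3,355,181,722,391,019.52 bytes
1 GB = 10^9 bytes = 1,000,000,000 bytes
3,355,181,722,391,019.52 / 1,000,000,000 = 3,355,181.72 GB

3,355,181.72 GB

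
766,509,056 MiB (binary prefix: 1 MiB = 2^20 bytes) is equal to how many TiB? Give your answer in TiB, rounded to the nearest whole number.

766,509,056 MiB = 766,509,056 × 2^20 bytes = 803,742,999,904,256 bytes
1 TiB = 1,099,511,627,776 bytes
803,742,999,904,256 / 1,099,511,627,776 = 731 TiB

731 TiB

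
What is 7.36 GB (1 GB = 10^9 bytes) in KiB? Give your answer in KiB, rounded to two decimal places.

7.36 GB = 7.36 × 10^9 bytes = 7,360,000,000 bytes
1 KiB = 1,024 bytes
7,360,000,000 / 1,024 = 7,187,500.00 KiB

7,187,500.00 KiB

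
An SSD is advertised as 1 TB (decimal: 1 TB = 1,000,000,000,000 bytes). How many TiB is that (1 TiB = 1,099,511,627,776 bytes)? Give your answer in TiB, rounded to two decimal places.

0.91 TiB

1 TB × 1,000,000,000,000 bytes/TB = 1,000,000,000,000 bytes
1 TiB = 1,099,511,627,776 bytes
1,000,000,000,000 / 1,099,511,627,776 = 0.91 TiB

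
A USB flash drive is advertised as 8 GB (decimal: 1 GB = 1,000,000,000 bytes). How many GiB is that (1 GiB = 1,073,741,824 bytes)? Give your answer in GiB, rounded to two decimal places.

7.45 GiB

8 GB × 1,000,000,000 bytes/GB = 8,000,000,000 bytes
1 GiB = 2^30 bytes = 1,073,741,824 bytes
8,000,000,000 / 1,073,741,824 = 7.45 GiB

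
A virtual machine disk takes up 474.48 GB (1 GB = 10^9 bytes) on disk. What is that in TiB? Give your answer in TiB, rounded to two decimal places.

0.43 TiB

474.48 GB × 1,000,000,000 bytes/GB = 474,480,000,000 bytes
1 TiB = 2^40 bytes = 1,099,511,627,776 bytes
474,480,000,000 / 1,099,511,627,776 = 0.43 TiB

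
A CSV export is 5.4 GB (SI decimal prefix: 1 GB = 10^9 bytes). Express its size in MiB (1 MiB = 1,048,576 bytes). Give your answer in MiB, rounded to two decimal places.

5.4 GB × 1,000,000,000 bytes/GB = 5,400,000,000 bytes
1 MiB = 2^20 bytes = 1,048,576 bytes
5,400,000,000 / 1,048,576 = 5,149.84 MiB

5,149.84 MiB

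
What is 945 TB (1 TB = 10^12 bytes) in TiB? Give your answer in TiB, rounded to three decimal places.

859.472 TiB

945 TB × 1,000,000,000,000 bytes/TB = 945,000,000,000,000 bytes
1 TiB = 1,099,511,627,776 bytes
945,000,000,000,000 / 1,099,511,627,776 = 859.472 TiB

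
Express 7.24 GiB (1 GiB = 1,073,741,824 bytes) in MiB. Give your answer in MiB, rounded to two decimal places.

7,413.76 MiB

7.24 GiB × 1,073,741,824 bytes/GiB = 7,773,890,805.76 bytes
1 MiB = 2^20 bytes = 1,048,576 bytes
7,773,890,805.76 / 1,048,576 = 7,413.76 MiB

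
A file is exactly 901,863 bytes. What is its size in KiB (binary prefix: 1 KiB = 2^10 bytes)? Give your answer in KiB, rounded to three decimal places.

901,863 bytes given.
1 KiB = 2^10 bytes = 1,024 bytes
901,863 / 1,024 = 880.726 KiB

880.726 KiB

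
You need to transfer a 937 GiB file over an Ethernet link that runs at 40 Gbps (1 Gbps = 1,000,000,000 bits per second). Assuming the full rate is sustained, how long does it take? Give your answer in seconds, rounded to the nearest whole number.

937 GiB = 1,006,096,089,088 bytes = 8,048,768,712,704 bits
40 Gbps = 40,000,000,000 bits/s
time = 8,048,768,712,704 / 40,000,000,000 = 201 s

201 seconds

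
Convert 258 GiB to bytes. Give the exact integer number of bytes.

258 × 1,073,741,824 = 277,025,390,592 bytes  (1 GiB = 2^30 bytes)

277,025,390,592 bytes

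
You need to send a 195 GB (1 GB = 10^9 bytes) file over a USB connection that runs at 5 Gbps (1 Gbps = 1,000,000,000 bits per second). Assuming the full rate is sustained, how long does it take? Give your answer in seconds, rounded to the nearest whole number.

312 seconds

195 GB = 195,000,000,000 bytes = 1,560,000,000,000 bits
5 Gbps = 5,000,000,000 bits/s
time = 1,560,000,000,000 / 5,000,000,000 = 312 s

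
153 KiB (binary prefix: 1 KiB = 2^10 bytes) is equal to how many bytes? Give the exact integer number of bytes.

156,672 bytes

153 × 1,024 = 156,672 bytes  (1 KiB = 2^10 bytes)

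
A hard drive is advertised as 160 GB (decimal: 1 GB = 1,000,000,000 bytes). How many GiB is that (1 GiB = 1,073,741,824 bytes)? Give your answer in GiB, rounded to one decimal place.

160 GB × 1,000,000,000 bytes/GB = 160,000,000,000 bytes
1 GiB = 2^30 bytes = 1,073,741,824 bytes
160,000,000,000 / 1,073,741,824 = 149.0 GiB

149.0 GiB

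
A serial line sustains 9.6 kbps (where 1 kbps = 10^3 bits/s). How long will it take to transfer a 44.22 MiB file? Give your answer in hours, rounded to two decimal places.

10.73 hours

44.22 MiB = 46,368,030.72 bytes = 370,944,245.76 bits
9.6 kbps = 9,600 bits/s
time = 370,944,245.76 / 9,600 = 38,640.0256 s
38,640.0256 s / 3600 = 10.73 hours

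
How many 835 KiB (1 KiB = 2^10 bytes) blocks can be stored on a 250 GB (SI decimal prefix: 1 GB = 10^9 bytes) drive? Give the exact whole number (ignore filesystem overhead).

292,383

Capacity: 250 GB = 250,000,000,000 bytes
Per item: 835 KiB = 855,040 bytes
⌊250,000,000,000 / 855,040⌋ = 292,383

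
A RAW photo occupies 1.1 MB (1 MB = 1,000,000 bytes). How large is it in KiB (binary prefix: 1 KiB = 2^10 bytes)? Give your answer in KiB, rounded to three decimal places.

1.1 MB × 1,000,000 bytes/MB = 1,100,000 bytes
1 KiB = 1,024 bytes
1,100,000 / 1,024 = 1,074.219 KiB

1,074.219 KiB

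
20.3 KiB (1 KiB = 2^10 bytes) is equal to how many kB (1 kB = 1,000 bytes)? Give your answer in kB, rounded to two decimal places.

20.79 kB

20.3 KiB = 20.3 × 2^10 bytes = 20,787.2 bytes
1 kB = 1,000 bytes
20,787.2 / 1,000 = 20.79 kB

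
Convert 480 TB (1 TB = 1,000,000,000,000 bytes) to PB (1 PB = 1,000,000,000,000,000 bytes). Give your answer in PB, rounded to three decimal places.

480 TB = 480 × 10^12 bytes = 480,000,000,000,000 bytes
1 PB = 10^15 bytes = 1,000,000,000,000,000 bytes
480,000,000,000,000 / 1,000,000,000,000,000 = 0.480 PB

0.480 PB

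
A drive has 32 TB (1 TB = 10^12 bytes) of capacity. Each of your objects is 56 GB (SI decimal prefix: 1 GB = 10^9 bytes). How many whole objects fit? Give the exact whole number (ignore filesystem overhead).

Capacity: 32 TB = 32,000,000,000,000 bytes
Per item: 56 GB = 56,000,000,000 bytes
⌊32,000,000,000,000 / 56,000,000,000⌋ = 571

571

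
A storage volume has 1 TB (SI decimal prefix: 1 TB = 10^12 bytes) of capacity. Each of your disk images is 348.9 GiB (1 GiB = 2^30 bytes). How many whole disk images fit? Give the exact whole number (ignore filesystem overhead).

Capacity: 1 TB = 1,000,000,000,000 bytes
Per item: 348.9 GiB = 374,628,522,393.6 bytes
⌊1,000,000,000,000 / 374,628,522,393.6⌋ = 2

2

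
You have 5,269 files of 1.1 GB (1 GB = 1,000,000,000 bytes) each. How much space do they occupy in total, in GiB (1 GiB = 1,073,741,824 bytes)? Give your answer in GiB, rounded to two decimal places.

5,397.85 GiB

Total = 5,269 × 1.1 GB = 5795.9 GB
= 5795.9 × 1,000,000,000 bytes = 5,795,900,000,000 bytes
1 GiB = 1,073,741,824 bytes
5,795,900,000,000 / 1,073,741,824 = 5,397.85 GiB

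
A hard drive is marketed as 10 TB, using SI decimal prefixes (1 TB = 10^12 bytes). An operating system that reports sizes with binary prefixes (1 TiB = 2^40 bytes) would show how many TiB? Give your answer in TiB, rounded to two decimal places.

10 TB × 1,000,000,000,000 bytes/TB = 10,000,000,000,000 bytes
1 TiB = 1,099,511,627,776 bytes
10,000,000,000,000 / 1,099,511,627,776 = 9.09 TiB

9.09 TiB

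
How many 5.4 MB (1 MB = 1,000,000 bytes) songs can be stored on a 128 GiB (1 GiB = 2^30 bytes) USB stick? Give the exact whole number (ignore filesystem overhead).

Capacity: 128 GiB = 137,438,953,472 bytes
Per item: 5.4 MB = 5,400,000 bytes
⌊137,438,953,472 / 5,400,000⌋ = 25,451

25,451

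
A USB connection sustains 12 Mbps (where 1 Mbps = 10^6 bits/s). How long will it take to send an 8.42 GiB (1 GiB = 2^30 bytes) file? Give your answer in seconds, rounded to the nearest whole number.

6,027 seconds

8.42 GiB = 9,040,906,158.08 bytes = 72,327,249,264.64 bits
12 Mbps = 12,000,000 bits/s
time = 72,327,249,264.64 / 12,000,000 = 6,027 s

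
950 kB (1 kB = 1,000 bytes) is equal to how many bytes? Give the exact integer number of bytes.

950 × 1,000 = 950,000 bytes

950,000 bytes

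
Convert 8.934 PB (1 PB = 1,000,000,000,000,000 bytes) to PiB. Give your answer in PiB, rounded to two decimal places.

8.934 PB × 1,000,000,000,000,000 bytes/PB = 8,934,000,000,000,000 bytes
1 PiB = 1,125,899,906,842,624 bytes
8,934,000,000,000,000 / 1,125,899,906,842,624 = 7.93 PiB

7.93 PiB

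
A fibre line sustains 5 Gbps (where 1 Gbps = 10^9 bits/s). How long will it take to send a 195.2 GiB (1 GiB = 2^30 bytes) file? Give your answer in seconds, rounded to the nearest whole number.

195.2 GiB = 209,594,404,044.8 bytes = 1,676,755,232,358.4 bits
5 Gbps = 5,000,000,000 bits/s
time = 1,676,755,232,358.4 / 5,000,000,000 = 335 s

335 seconds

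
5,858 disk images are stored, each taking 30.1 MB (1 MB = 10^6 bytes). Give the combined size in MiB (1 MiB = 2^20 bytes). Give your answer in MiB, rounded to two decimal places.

Total = 5,858 × 30.1 MB = 176325.8 MB
= 176325.8 × 1,000,000 bytes = 176,325,800,000 bytes
1 MiB = 1,048,576 bytes
176,325,800,000 / 1,048,576 = 168,157.39 MiB

168,157.39 MiB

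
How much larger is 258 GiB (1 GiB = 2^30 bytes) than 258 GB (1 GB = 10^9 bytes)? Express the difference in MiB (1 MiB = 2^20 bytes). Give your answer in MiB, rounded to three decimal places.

18,144.026 MiB

258 GiB = 258 × 1,073,741,824 = 277,025,390,592 bytes
258 GB = 258 × 1,000,000,000 = 258,000,000,000 bytes
difference = 19,025,390,592 bytes
19,025,390,592 / 1,048,576 = 18,144.026 MiB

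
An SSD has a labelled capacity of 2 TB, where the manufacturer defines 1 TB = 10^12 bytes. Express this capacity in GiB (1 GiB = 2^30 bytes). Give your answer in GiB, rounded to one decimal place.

2 TB × 1,000,000,000,000 bytes/TB = 2,000,000,000,000 bytes
1 GiB = 2^30 bytes = 1,073,741,824 bytes
2,000,000,000,000 / 1,073,741,824 = 1,862.6 GiB

1,862.6 GiB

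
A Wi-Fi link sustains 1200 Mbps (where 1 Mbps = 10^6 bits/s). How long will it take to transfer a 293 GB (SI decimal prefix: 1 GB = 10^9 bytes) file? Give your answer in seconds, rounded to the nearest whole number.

1,953 seconds

293 GB = 293,000,000,000 bytes = 2,344,000,000,000 bits
1200 Mbps = 1,200,000,000 bits/s
time = 2,344,000,000,000 / 1,200,000,000 = 1,953 s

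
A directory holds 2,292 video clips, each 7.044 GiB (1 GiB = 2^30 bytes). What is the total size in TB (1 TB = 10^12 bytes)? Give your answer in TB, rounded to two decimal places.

Total = 2,292 × 7.044 GiB = 16144.848 GiB
= 16144.848 × 1,073,741,824 bytes = 17,335,398,539,722.752 bytes
1 TB = 1,000,000,000,000 bytes
17,335,398,539,722.752 / 1,000,000,000,000 = 17.34 TB

17.34 TB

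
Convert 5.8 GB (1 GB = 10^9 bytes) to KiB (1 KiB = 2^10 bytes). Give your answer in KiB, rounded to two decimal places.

5,664,062.50 KiB

5.8 GB = 5.8 × 10^9 bytes = 5,800,000,000 bytes
1 KiB = 2^10 bytes = 1,024 bytes
5,800,000,000 / 1,024 = 5,664,062.50 KiB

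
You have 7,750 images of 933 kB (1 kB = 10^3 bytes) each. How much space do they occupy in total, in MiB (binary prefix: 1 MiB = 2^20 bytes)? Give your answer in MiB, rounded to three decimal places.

Total = 7,750 × 933 kB = 7,230,750 kB
= 7,230,750 × 1,000 bytes = 7,230,750,000 bytes
1 MiB = 1,048,576 bytes
7,230,750,000 / 1,048,576 = 6,895.781 MiB

6,895.781 MiB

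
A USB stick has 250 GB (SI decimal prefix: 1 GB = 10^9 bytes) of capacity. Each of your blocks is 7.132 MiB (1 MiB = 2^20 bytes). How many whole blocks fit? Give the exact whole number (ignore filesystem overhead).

33,429

Capacity: 250 GB = 250,000,000,000 bytes
Per item: 7.132 MiB = 7,478,444.032 bytes
⌊250,000,000,000 / 7,478,444.032⌋ = 33,429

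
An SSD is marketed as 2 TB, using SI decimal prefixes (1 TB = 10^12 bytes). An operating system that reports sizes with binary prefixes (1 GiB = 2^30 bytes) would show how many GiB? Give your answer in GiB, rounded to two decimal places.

2 TB × 1,000,000,000,000 bytes/TB = 2,000,000,000,000 bytes
1 GiB = 1,073,741,824 bytes
2,000,000,000,000 / 1,073,741,824 = 1,862.65 GiB

1,862.65 GiB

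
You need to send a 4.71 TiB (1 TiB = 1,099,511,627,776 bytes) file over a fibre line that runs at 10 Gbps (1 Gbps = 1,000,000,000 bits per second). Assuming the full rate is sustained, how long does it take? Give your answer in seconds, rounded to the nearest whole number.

4,143 seconds

4.71 TiB = 5,178,699,766,824.96 bytes = 41,429,598,134,599.68 bits
10 Gbps = 10,000,000,000 bits/s
time = 41,429,598,134,599.68 / 10,000,000,000 = 4,143 s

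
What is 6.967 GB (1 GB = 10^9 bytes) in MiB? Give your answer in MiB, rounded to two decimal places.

6,644.25 MiB

6.967 GB = 6.967 × 10^9 bytes = 6,967,000,000 bytes
1 MiB = 1,048,576 bytes
6,967,000,000 / 1,048,576 = 6,644.25 MiB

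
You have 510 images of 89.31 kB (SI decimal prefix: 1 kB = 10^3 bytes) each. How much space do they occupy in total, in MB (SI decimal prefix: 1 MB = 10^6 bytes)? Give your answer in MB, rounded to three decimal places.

45.548 MB

Total = 510 × 89.31 kB = 45548.1 kB
= 45548.1 × 1,000 bytes = 45,548,100 bytes
1 MB = 1,000,000 bytes
45,548,100 / 1,000,000 = 45.548 MB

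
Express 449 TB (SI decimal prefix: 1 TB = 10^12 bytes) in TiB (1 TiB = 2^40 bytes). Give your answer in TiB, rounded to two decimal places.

408.36 TiB

449 TB = 449 × 10^12 bytes = 449,000,000,000,000 bytes
1 TiB = 2^40 bytes = 1,099,511,627,776 bytes
449,000,000,000,000 / 1,099,511,627,776 = 408.36 TiB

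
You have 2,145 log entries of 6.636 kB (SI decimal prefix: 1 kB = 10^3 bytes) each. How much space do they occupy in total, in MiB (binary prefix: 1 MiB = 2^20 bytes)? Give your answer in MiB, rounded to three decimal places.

Total = 2,145 × 6.636 kB = 14234.22 kB
= 14234.22 × 1,000 bytes = 14,234,220 bytes
1 MiB = 1,048,576 bytes
14,234,220 / 1,048,576 = 13.575 MiB

13.575 MiB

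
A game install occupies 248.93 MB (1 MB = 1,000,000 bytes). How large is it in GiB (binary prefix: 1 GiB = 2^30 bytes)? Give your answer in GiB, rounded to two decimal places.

248.93 MB × 1,000,000 bytes/MB = 248,930,000 bytes
1 GiB = 2^30 bytes = 1,073,741,824 bytes
248,930,000 / 1,073,741,824 = 0.23 GiB

0.23 GiB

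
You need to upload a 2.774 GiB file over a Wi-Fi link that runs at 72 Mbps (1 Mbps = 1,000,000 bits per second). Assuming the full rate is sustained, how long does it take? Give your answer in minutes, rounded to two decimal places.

5.52 minutes

2.774 GiB = 2,978,559,819.776 bytes = 23,828,478,558.208 bits
72 Mbps = 72,000,000 bits/s
time = 23,828,478,558.208 / 72,000,000 = 330.951 s
330.951 s / 60 = 5.52 minutes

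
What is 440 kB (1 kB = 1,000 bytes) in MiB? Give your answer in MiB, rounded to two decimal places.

440 kB = 440 × 10^3 bytes = 440,000 bytes
1 MiB = 2^20 bytes = 1,048,576 bytes
440,000 / 1,048,576 = 0.42 MiB

0.42 MiB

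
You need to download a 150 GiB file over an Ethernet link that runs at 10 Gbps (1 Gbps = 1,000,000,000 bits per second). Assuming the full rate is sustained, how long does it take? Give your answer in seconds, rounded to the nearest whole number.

129 seconds

150 GiB = 161,061,273,600 bytes = 1,288,490,188,800 bits
10 Gbps = 10,000,000,000 bits/s
time = 1,288,490,188,800 / 10,000,000,000 = 129 s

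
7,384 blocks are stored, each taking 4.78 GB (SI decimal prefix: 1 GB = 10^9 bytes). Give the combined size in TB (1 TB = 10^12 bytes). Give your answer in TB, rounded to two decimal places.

35.30 TB

Total = 7,384 × 4.78 GB = 35295.52 GB
= 35295.52 × 1,000,000,000 bytes = 35,295,520,000,000 bytes
1 TB = 1,000,000,000,000 bytes
35,295,520,000,000 / 1,000,000,000,000 = 35.30 TB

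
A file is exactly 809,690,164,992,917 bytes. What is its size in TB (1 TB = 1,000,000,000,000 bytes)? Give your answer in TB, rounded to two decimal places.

809.69 TB

809,690,164,992,917 bytes given.
1 TB = 1,000,000,000,000 bytes
809,690,164,992,917 / 1,000,000,000,000 = 809.69 TB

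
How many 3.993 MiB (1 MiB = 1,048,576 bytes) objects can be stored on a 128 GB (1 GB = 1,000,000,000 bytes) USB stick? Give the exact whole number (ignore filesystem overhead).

30,571

Capacity: 128 GB = 128,000,000,000 bytes
Per item: 3.993 MiB = 4,186,963.968 bytes
⌊128,000,000,000 / 4,186,963.968⌋ = 30,571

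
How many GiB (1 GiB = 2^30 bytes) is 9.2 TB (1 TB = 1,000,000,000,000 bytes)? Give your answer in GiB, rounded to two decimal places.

8,568.17 GiB

9.2 TB × 1,000,000,000,000 bytes/TB = 9,200,000,000,000 bytes
1 GiB = 1,073,741,824 bytes
9,200,000,000,000 / 1,073,741,824 = 8,568.17 GiB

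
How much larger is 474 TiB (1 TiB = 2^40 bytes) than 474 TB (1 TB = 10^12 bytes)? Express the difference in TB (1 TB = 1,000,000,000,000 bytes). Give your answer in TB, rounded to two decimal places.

47.17 TB

474 TiB = 474 × 1,099,511,627,776 = 521,168,511,565,824 bytes
474 TB = 474 × 1,000,000,000,000 = 474,000,000,000,000 bytes
difference = 47,168,511,565,824 bytes
47,168,511,565,824 / 1,000,000,000,000 = 47.17 TB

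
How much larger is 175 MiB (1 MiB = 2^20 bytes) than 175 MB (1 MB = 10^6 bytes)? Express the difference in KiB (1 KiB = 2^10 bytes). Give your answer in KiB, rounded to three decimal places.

8,301.563 KiB

175 MiB = 175 × 1,048,576 = 183,500,800 bytes
175 MB = 175 × 1,000,000 = 175,000,000 bytes
difference = 8,500,800 bytes
8,500,800 / 1,024 = 8,301.563 KiB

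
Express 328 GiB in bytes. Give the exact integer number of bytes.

328 × 1,073,741,824 = 352,187,318,272 bytes  (1 GiB = 2^30 bytes)

352,187,318,272 bytes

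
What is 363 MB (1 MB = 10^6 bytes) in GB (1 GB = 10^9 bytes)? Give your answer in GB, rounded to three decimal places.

0.363 GB

363 MB × 1,000,000 bytes/MB = 363,000,000 bytes
1 GB = 1,000,000,000 bytes
363,000,000 / 1,000,000,000 = 0.363 GB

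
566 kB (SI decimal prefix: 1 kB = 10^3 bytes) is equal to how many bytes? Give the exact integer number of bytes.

566,000 bytes

566 × 1,000 = 566,000 bytes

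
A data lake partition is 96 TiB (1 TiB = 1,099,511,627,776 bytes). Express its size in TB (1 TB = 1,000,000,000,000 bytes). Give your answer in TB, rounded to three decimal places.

96 TiB × 1,099,511,627,776 bytes/TiB = 105,553,116,266,496 bytes
1 TB = 10^12 bytes = 1,000,000,000,000 bytes
105,553,116,266,496 / 1,000,000,000,000 = 105.553 TB

105.553 TB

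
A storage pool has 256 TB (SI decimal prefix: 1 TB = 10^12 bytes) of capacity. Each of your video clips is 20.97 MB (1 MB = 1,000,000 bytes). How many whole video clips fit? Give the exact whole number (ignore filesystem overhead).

Capacity: 256 TB = 256,000,000,000,000 bytes
Per item: 20.97 MB = 20,970,000 bytes
⌊256,000,000,000,000 / 20,970,000⌋ = 12,207,916

12,207,916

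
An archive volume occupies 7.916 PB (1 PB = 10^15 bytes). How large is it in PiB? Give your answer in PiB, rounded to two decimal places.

7.03 PiB

7.916 PB = 7.916 × 10^15 bytes = 7,916,000,000,000,000 bytes
1 PiB = 1,125,899,906,842,624 bytes
7,916,000,000,000,000 / 1,125,899,906,842,624 = 7.03 PiB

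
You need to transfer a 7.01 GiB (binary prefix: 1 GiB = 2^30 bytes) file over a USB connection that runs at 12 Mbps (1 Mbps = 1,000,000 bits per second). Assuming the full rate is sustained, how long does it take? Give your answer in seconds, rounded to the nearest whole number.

7.01 GiB = 7,526,930,186.24 bytes = 60,215,441,489.92 bits
12 Mbps = 12,000,000 bits/s
time = 60,215,441,489.92 / 12,000,000 = 5,018 s

5,018 seconds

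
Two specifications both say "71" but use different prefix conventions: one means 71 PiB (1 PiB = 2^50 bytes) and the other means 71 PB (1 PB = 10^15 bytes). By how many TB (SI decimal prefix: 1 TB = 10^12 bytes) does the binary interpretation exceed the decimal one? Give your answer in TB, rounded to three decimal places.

71 PiB = 71 × 1,125,899,906,842,624 = 79,938,893,385,826,304 bytes
71 PB = 71 × 1,000,000,000,000,000 = 71,000,000,000,000,000 bytes
difference = 8,938,893,385,826,304 bytes
8,938,893,385,826,304 / 1,000,000,000,000 = 8,938.893 TB

8,938.893 TB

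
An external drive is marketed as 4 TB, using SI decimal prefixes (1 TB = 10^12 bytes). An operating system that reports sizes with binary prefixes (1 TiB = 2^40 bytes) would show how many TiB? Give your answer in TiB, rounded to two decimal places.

3.64 TiB

4 TB = 4 × 10^12 bytes = 4,000,000,000,000 bytes
1 TiB = 2^40 bytes = 1,099,511,627,776 bytes
4,000,000,000,000 / 1,099,511,627,776 = 3.64 TiB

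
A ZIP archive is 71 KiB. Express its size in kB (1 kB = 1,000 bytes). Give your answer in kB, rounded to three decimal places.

72.704 kB

71 KiB × 1,024 bytes/KiB = 72,704 bytes
1 kB = 1,000 bytes
72,704 / 1,000 = 72.704 kB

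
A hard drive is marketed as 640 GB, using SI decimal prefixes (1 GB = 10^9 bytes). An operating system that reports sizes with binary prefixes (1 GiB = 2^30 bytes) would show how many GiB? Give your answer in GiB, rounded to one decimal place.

640 GB = 640 × 10^9 bytes = 640,000,000,000 bytes
1 GiB = 2^30 bytes = 1,073,741,824 bytes
640,000,000,000 / 1,073,741,824 = 596.0 GiB

596.0 GiB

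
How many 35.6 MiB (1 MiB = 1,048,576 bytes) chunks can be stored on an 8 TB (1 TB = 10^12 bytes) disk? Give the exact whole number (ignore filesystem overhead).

Capacity: 8 TB = 8,000,000,000,000 bytes
Per item: 35.6 MiB = 37,329,305.6 bytes
⌊8,000,000,000,000 / 37,329,305.6⌋ = 214,308

214,308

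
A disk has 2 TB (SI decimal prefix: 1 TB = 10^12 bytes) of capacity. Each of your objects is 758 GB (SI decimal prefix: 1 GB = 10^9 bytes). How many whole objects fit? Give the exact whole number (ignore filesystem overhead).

Capacity: 2 TB = 2,000,000,000,000 bytes
Per item: 758 GB = 758,000,000,000 bytes
⌊2,000,000,000,000 / 758,000,000,000⌋ = 2

2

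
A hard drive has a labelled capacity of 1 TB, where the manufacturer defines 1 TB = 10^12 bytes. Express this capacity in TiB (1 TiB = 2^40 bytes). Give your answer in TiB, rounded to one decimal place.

1 TB × 1,000,000,000,000 bytes/TB = 1,000,000,000,000 bytes
1 TiB = 1,099,511,627,776 bytes
1,000,000,000,000 / 1,099,511,627,776 = 0.9 TiB

0.9 TiB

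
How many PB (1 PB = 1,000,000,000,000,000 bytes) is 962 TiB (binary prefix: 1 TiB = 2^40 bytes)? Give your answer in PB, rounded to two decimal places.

962 TiB × 1,099,511,627,776 bytes/TiB = 1,057,730,185,920,512 bytes
1 PB = 10^15 bytes = 1,000,000,000,000,000 bytes
1,057,730,185,920,512 / 1,000,000,000,000,000 = 1.06 PB

1.06 PB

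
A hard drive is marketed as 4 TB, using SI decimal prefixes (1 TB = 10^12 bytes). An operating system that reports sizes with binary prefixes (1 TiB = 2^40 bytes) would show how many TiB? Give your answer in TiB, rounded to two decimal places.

3.64 TiB

4 TB = 4 × 10^12 bytes = 4,000,000,000,000 bytes
1 TiB = 2^40 bytes = 1,099,511,627,776 bytes
4,000,000,000,000 / 1,099,511,627,776 = 3.64 TiB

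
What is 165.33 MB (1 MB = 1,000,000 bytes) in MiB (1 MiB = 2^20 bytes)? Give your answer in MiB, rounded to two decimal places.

165.33 MB = 165.33 × 10^6 bytes = 165,330,000 bytes
1 MiB = 2^20 bytes = 1,048,576 bytes
165,330,000 / 1,048,576 = 157.67 MiB

157.67 MiB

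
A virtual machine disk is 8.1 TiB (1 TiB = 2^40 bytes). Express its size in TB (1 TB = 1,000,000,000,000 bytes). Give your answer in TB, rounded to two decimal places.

8.91 TB

8.1 TiB = 8.1 × 2^40 bytes = 8,906,044,184,985.6 bytes
1 TB = 1,000,000,000,000 bytes
8,906,044,184,985.6 / 1,000,000,000,000 = 8.91 TB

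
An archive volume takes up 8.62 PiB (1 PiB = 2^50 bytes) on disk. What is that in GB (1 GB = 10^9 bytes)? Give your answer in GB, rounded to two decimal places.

8.62 PiB × 1,125,899,906,842,624 bytes/PiB = 9,705,257,196,983,418.88 bytes
1 GB = 1,000,000,000 bytes
9,705,257,196,983,418.88 / 1,000,000,000 = 9,705,257.20 GB

9,705,257.20 GB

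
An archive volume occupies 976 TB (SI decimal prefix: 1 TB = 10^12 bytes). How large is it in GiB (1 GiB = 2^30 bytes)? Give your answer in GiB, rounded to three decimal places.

908,970.833 GiB

976 TB = 976 × 10^12 bytes = 976,000,000,000,000 bytes
1 GiB = 2^30 bytes = 1,073,741,824 bytes
976,000,000,000,000 / 1,073,741,824 = 908,970.833 GiB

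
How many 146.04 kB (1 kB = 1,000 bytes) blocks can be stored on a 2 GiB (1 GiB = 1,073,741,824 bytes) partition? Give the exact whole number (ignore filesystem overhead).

14,704

Capacity: 2 GiB = 2,147,483,648 bytes
Per item: 146.04 kB = 146,040 bytes
⌊2,147,483,648 / 146,040⌋ = 14,704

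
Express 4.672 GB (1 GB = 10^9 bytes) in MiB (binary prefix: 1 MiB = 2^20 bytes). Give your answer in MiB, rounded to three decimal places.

4,455.566 MiB

4.672 GB × 1,000,000,000 bytes/GB = 4,672,000,000 bytes
1 MiB = 1,048,576 bytes
4,672,000,000 / 1,048,576 = 4,455.566 MiB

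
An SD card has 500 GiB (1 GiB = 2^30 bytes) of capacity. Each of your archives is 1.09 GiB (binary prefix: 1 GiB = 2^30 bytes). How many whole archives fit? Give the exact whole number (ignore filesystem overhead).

Capacity: 500 GiB = 536,870,912,000 bytes
Per item: 1.09 GiB = 1,170,378,588.16 bytes
⌊536,870,912,000 / 1,170,378,588.16⌋ = 458

458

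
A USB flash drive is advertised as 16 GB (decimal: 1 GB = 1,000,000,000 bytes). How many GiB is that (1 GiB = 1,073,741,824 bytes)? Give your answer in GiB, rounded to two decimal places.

16 GB × 1,000,000,000 bytes/GB = 16,000,000,000 bytes
1 GiB = 1,073,741,824 bytes
16,000,000,000 / 1,073,741,824 = 14.90 GiB

14.90 GiB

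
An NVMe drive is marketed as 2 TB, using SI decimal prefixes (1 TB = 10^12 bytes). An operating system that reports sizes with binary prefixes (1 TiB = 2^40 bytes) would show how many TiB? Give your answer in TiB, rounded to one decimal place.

2 TB × 1,000,000,000,000 bytes/TB = 2,000,000,000,000 bytes
1 TiB = 1,099,511,627,776 bytes
2,000,000,000,000 / 1,099,511,627,776 = 1.8 TiB

1.8 TiB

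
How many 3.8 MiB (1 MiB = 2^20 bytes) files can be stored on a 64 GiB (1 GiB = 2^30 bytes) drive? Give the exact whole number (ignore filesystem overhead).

Capacity: 64 GiB = 68,719,476,736 bytes
Per item: 3.8 MiB = 3,984,588.8 bytes
⌊68,719,476,736 / 3,984,588.8⌋ = 17,246

17,246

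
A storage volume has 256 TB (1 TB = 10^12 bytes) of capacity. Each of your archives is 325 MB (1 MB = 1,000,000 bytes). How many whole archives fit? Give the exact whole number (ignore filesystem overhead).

Capacity: 256 TB = 256,000,000,000,000 bytes
Per item: 325 MB = 325,000,000 bytes
⌊256,000,000,000,000 / 325,000,000⌋ = 787,692

787,692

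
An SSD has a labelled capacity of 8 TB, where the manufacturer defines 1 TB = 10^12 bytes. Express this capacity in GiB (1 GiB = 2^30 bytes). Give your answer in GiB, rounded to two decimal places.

7,450.58 GiB

8 TB = 8 × 10^12 bytes = 8,000,000,000,000 bytes
1 GiB = 2^30 bytes = 1,073,741,824 bytes
8,000,000,000,000 / 1,073,741,824 = 7,450.58 GiB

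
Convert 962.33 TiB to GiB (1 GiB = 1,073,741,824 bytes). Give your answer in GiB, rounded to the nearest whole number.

985,426 GiB

962.33 TiB = 962.33 × 2^40 bytes = 1,058,093,024,757,678.08 bytes
1 GiB = 2^30 bytes = 1,073,741,824 bytes
1,058,093,024,757,678.08 / 1,073,741,824 = 985,426 GiB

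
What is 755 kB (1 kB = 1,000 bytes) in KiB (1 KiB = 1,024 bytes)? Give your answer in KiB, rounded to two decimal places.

755 kB × 1,000 bytes/kB = 755,000 bytes
1 KiB = 1,024 bytes
755,000 / 1,024 = 737.30 KiB

737.30 KiB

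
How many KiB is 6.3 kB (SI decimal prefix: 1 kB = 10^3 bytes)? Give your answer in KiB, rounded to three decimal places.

6.152 KiB

6.3 kB = 6.3 × 10^3 bytes = 6,300 bytes
1 KiB = 1,024 bytes
6,300 / 1,024 = 6.152 KiB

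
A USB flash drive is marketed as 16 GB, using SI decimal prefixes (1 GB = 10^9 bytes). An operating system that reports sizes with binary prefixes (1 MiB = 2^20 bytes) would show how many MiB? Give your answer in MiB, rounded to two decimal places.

15,258.79 MiB

16 GB = 16 × 10^9 bytes = 16,000,000,000 bytes
1 MiB = 1,048,576 bytes
16,000,000,000 / 1,048,576 = 15,258.79 MiB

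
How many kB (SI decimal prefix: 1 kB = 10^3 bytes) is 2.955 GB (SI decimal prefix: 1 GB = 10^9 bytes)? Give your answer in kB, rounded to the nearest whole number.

2,955,000 kB

2.955 GB = 2.955 × 10^9 bytes = 2,955,000,000 bytes
1 kB = 1,000 bytes
2,955,000,000 / 1,000 = 2,955,000 kB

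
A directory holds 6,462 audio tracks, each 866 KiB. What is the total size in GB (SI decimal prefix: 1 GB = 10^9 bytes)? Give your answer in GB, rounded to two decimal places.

5.73 GB

Total = 6,462 × 866 KiB = 5,596,092 KiB
= 5,596,092 × 1,024 bytes = 5,730,398,208 bytes
1 GB = 1,000,000,000 bytes
5,730,398,208 / 1,000,000,000 = 5.73 GB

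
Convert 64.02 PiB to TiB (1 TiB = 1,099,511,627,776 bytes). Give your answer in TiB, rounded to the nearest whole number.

64.02 PiB × 1,125,899,906,842,624 bytes/PiB = 72,080,112,036,064,788.48 bytes
1 TiB = 1,099,511,627,776 bytes
72,080,112,036,064,788.48 / 1,099,511,627,776 = 65,556 TiB

65,556 TiB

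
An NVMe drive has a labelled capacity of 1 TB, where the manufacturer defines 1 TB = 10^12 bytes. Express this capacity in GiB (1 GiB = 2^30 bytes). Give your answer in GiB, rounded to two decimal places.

931.32 GiB

1 TB × 1,000,000,000,000 bytes/TB = 1,000,000,000,000 bytes
1 GiB = 1,073,741,824 bytes
1,000,000,000,000 / 1,073,741,824 = 931.32 GiB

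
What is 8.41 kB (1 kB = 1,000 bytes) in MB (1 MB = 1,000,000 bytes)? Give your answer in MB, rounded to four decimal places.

8.41 kB = 8.41 × 10^3 bytes = 8,410 bytes
1 MB = 1,000,000 bytes
8,410 / 1,000,000 = 0.0084 MB

0.0084 MB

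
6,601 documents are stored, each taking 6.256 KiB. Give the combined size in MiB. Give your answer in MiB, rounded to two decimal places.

Total = 6,601 × 6.256 KiB = 41295.856 KiB
= 41295.856 × 1,024 bytes = 42,286,956.544 bytes
1 MiB = 1,048,576 bytes
42,286,956.544 / 1,048,576 = 40.33 MiB

40.33 MiB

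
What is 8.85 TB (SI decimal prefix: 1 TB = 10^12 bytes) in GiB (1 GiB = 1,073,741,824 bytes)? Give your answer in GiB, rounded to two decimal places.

8.85 TB × 1,000,000,000,000 bytes/TB = 8,850,000,000,000 bytes
1 GiB = 1,073,741,824 bytes
8,850,000,000,000 / 1,073,741,824 = 8,242.20 GiB

8,242.20 GiB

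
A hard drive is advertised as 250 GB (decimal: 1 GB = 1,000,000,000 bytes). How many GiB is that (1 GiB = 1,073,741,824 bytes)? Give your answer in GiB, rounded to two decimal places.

232.83 GiB

250 GB × 1,000,000,000 bytes/GB = 250,000,000,000 bytes
1 GiB = 2^30 bytes = 1,073,741,824 bytes
250,000,000,000 / 1,073,741,824 = 232.83 GiB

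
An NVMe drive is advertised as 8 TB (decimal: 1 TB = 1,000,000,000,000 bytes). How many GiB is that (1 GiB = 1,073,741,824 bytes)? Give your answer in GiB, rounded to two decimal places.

8 TB = 8 × 10^12 bytes = 8,000,000,000,000 bytes
1 GiB = 1,073,741,824 bytes
8,000,000,000,000 / 1,073,741,824 = 7,450.58 GiB

7,450.58 GiB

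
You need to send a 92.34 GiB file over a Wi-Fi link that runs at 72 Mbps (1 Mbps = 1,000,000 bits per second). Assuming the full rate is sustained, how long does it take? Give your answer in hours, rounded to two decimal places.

3.06 hours

92.34 GiB = 99,149,320,028.16 bytes = 793,194,560,225.28 bits
72 Mbps = 72,000,000 bits/s
time = 793,194,560,225.28 / 72,000,000 = 11,016.5911 s
11,016.5911 s / 3600 = 3.06 hours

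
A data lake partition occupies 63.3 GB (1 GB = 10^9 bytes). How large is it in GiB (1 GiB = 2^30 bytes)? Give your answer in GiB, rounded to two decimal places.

63.3 GB = 63.3 × 10^9 bytes = 63,300,000,000 bytes
1 GiB = 1,073,741,824 bytes
63,300,000,000 / 1,073,741,824 = 58.95 GiB

58.95 GiB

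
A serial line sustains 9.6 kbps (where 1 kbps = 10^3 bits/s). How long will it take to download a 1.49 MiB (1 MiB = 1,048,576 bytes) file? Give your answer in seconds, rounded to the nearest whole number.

1.49 MiB = 1,562,378.24 bytes = 12,499,025.92 bits
9.6 kbps = 9,600 bits/s
time = 12,499,025.92 / 9,600 = 1,302 s

1,302 seconds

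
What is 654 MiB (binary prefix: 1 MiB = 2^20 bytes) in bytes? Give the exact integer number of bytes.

685,768,704 bytes

654 × 1,048,576 = 685,768,704 bytes  (1 MiB = 2^20 bytes)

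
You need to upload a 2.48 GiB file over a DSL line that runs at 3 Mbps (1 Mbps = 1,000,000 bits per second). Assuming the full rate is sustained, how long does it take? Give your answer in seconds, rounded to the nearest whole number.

7,101 seconds

2.48 GiB = 2,662,879,723.52 bytes = 21,303,037,788.16 bits
3 Mbps = 3,000,000 bits/s
time = 21,303,037,788.16 / 3,000,000 = 7,101 s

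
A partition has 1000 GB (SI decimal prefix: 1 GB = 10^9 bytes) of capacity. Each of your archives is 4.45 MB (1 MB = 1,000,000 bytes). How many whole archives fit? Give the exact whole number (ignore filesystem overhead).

224,719

Capacity: 1000 GB = 1,000,000,000,000 bytes
Per item: 4.45 MB = 4,450,000 bytes
⌊1,000,000,000,000 / 4,450,000⌋ = 224,719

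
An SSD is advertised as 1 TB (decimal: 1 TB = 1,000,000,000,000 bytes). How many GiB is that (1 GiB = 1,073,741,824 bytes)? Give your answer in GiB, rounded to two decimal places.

931.32 GiB

1 TB × 1,000,000,000,000 bytes/TB = 1,000,000,000,000 bytes
1 GiB = 1,073,741,824 bytes
1,000,000,000,000 / 1,073,741,824 = 931.32 GiB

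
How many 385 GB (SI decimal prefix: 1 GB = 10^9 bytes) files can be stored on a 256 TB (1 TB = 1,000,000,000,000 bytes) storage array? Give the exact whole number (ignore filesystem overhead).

Capacity: 256 TB = 256,000,000,000,000 bytes
Per item: 385 GB = 385,000,000,000 bytes
⌊256,000,000,000,000 / 385,000,000,000⌋ = 664

664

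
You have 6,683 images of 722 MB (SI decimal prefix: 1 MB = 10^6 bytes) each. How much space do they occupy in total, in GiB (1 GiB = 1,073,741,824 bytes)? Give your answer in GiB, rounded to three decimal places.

Total = 6,683 × 722 MB = 4,825,126 MB
= 4,825,126 × 1,000,000 bytes = 4,825,126,000,000 bytes
1 GiB = 1,073,741,824 bytes
4,825,126,000,000 / 1,073,741,824 = 4,493.749 GiB

4,493.749 GiB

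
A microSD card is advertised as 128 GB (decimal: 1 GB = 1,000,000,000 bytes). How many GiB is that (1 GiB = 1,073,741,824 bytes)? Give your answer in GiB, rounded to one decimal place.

119.2 GiB

128 GB × 1,000,000,000 bytes/GB = 128,000,000,000 bytes
1 GiB = 2^30 bytes = 1,073,741,824 bytes
128,000,000,000 / 1,073,741,824 = 119.2 GiB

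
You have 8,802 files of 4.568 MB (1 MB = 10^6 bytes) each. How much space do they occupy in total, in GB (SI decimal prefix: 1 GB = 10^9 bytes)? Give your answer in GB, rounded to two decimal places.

40.21 GB

Total = 8,802 × 4.568 MB = 40207.536 MB
= 40207.536 × 1,000,000 bytes = 40,207,536,000 bytes
1 GB = 1,000,000,000 bytes
40,207,536,000 / 1,000,000,000 = 40.21 GB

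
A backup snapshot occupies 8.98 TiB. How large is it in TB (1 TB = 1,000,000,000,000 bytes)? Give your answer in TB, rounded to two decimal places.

8.98 TiB = 8.98 × 2^40 bytes = 9,873,614,417,428.48 bytes
1 TB = 10^12 bytes = 1,000,000,000,000 bytes
9,873,614,417,428.48 / 1,000,000,000,000 = 9.87 TB

9.87 TB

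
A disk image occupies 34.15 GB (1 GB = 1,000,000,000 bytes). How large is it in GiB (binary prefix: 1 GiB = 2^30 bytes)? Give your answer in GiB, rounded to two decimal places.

34.15 GB = 34.15 × 10^9 bytes = 34,150,000,000 bytes
1 GiB = 2^30 bytes = 1,073,741,824 bytes
34,150,000,000 / 1,073,741,824 = 31.80 GiB

31.80 GiB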